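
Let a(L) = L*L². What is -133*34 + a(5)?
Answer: -4397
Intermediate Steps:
a(L) = L³
-133*34 + a(5) = -133*34 + 5³ = -4522 + 125 = -4397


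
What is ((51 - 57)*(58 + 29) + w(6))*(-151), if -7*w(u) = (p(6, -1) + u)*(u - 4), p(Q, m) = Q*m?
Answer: 78822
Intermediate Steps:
w(u) = -(-6 + u)*(-4 + u)/7 (w(u) = -(6*(-1) + u)*(u - 4)/7 = -(-6 + u)*(-4 + u)/7)
((51 - 57)*(58 + 29) + w(6))*(-151) = ((51 - 57)*(58 + 29) + (-24/7 - 1/7*6**2 + (10/7)*6))*(-151) = (-6*87 + (-24/7 - 1/7*36 + 60/7))*(-151) = (-522 + (-24/7 - 36/7 + 60/7))*(-151) = (-522 + 0)*(-151) = -522*(-151) = 78822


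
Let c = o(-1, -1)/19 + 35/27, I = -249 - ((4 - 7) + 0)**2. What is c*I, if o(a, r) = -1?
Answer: -54868/171 ≈ -320.87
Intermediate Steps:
I = -258 (I = -249 - (-3 + 0)**2 = -249 - 1*(-3)**2 = -249 - 1*9 = -249 - 9 = -258)
c = 638/513 (c = -1/19 + 35/27 = 638/513 ≈ 1.2437)
c*I = (638/513)*(-258) = -54868/171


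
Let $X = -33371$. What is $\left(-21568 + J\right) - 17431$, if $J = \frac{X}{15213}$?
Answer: $- \frac{593325158}{15213} \approx -39001.0$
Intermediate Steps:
$J = - \frac{33371}{15213} \approx -2.1936$
$\left(-21568 + J\right) - 17431 = \left(-21568 - \frac{33371}{15213}\right) - 17431 = - \frac{328147355}{15213} - 17431 = - \frac{593325158}{15213}$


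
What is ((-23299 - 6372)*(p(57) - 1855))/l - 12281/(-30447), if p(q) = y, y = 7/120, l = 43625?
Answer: 67051078353547/53130015000 ≈ 1262.0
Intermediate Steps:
y = 7/120 (y = 7*(1/120) = 7/120 ≈ 0.058333)
p(q) = 7/120
((-23299 - 6372)*(p(57) - 1855))/l - 12281/(-30447) = ((-23299 - 6372)*(7/120 - 1855))/43625 - 12281/(-30447) = -29671*(-222593/120)*(1/43625) - 12281*(-1/30447) = (6604556903/120)*(1/43625) + 12281/30447 = 6604556903/5235000 + 12281/30447 = 67051078353547/53130015000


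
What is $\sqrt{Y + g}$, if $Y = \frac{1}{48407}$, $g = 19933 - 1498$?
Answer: $\frac{\sqrt{43197586107722}}{48407} \approx 135.78$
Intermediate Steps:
$g = 18435$ ($g = 19933 - 1498 = 18435$)
$Y = \frac{1}{48407} \approx 2.0658 \cdot 10^{-5}$
$\sqrt{Y + g} = \sqrt{\frac{1}{48407} + 18435} = \sqrt{\frac{892383046}{48407}} = \frac{\sqrt{43197586107722}}{48407}$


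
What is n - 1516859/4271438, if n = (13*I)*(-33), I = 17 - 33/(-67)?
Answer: -2147729398697/286186346 ≈ -7504.7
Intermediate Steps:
I = 1172/67 (I = 17 - 33*(-1)/67 = 17 - 1*(-33/67) = 17 + 33/67 = 1172/67 ≈ 17.493)
n = -502788/67 (n = (13*(1172/67))*(-33) = (15236/67)*(-33) = -502788/67 ≈ -7504.3)
n - 1516859/4271438 = -502788/67 - 1516859/4271438 = -2147729398697/286186346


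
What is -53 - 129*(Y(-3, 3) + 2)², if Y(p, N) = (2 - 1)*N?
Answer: -3278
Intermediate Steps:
Y(p, N) = N (Y(p, N) = 1*N = N)
-53 - 129*(Y(-3, 3) + 2)² = -53 - 129*(3 + 2)² = -53 - 129*5² = -53 - 129*25 = -53 - 3225 = -3278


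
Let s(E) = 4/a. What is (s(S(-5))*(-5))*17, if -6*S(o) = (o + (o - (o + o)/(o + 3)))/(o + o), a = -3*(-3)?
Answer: -340/9 ≈ -37.778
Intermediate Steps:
a = 9
S(o) = -(2*o - 2*o/(3 + o))/(12*o) (S(o) = -(o + (o - (o + o)/(o + 3)))/(6*(o + o)) = -(o + (o - 2*o/(3 + o)))/(6*(2*o)) = -(o + (o - 2*o/(3 + o)))*1/(2*o)/6 = -(2*o - 2*o/(3 + o))*1/(2*o)/6 = -(2*o - 2*o/(3 + o))/(12*o))
s(E) = 4/9
(s(S(-5))*(-5))*17 = ((4/9)*(-5))*17 = -20/9*17 = -340/9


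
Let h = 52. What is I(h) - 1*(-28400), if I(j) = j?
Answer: 28452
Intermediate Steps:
I(h) - 1*(-28400) = 52 - 1*(-28400) = 52 + 28400 = 28452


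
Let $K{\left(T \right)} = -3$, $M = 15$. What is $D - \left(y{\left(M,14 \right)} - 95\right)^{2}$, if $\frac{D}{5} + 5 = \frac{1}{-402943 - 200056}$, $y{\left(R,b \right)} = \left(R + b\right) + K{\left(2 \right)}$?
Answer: $- \frac{2885953219}{602999} \approx -4786.0$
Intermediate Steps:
$y{\left(R,b \right)} = -3 + R + b$ ($y{\left(R,b \right)} = \left(R + b\right) - 3 = -3 + R + b$)
$D = - \frac{15074980}{602999}$ ($D = -25 + \frac{5}{-402943 - 200056} = -25 + \frac{5}{-602999} = -25 + 5 \left(- \frac{1}{602999}\right) = -25 - \frac{5}{602999} = - \frac{15074980}{602999} \approx -25.0$)
$D - \left(y{\left(M,14 \right)} - 95\right)^{2} = - \frac{15074980}{602999} - \left(\left(-3 + 15 + 14\right) - 95\right)^{2} = - \frac{15074980}{602999} - \left(26 - 95\right)^{2} = - \frac{15074980}{602999} - \left(-69\right)^{2} = - \frac{15074980}{602999} - 4761 = - \frac{2885953219}{602999}$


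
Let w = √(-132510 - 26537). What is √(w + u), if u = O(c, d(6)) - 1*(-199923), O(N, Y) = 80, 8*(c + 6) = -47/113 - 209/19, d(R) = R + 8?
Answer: √(200003 + I*√159047) ≈ 447.22 + 0.446*I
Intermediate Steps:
w = I*√159047 (w = √(-159047) = I*√159047 ≈ 398.81*I)
d(R) = 8 + R
c = -3357/452 (c = -6 + (-47/113 - 209/19)/8 = -6 + (-47*1/113 - 209*1/19)/8 = -6 + (-47/113 - 11)/8 = -6 + (⅛)*(-1290/113) = -6 - 645/452 = -3357/452 ≈ -7.4270)
u = 200003 (u = 80 - 1*(-199923) = 80 + 199923 = 200003)
√(w + u) = √(I*√159047 + 200003) = √(200003 + I*√159047)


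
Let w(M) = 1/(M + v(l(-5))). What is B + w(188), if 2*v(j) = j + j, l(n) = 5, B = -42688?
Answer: -8238783/193 ≈ -42688.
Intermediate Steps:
v(j) = j (v(j) = (j + j)/2 = (2*j)/2 = j)
w(M) = 1/(5 + M) (w(M) = 1/(M + 5) = 1/(5 + M))
B + w(188) = -42688 + 1/(5 + 188) = -42688 + 1/193 = -8238783/193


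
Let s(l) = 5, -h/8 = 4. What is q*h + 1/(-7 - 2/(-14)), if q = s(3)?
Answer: -7687/48 ≈ -160.15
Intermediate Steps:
h = -32 (h = -8*4 = -32)
q = 5
q*h + 1/(-7 - 2/(-14)) = 5*(-32) + 1/(-7 - 2/(-14)) = -160 + 1/(-7 - 2*(-1/14)) = -160 + 1/(-7 + 1/7) = -160 + 1/(-48/7) = -160 - 7/48 = -7687/48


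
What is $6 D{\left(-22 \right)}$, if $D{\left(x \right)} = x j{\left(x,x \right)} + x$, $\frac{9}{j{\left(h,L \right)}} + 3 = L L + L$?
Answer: $- \frac{2288}{17} \approx -134.59$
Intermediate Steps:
$j{\left(h,L \right)} = \frac{9}{-3 + L + L^{2}}$ ($j{\left(h,L \right)} = \frac{9}{-3 + \left(L L + L\right)} = \frac{9}{-3 + \left(L^{2} + L\right)} = \frac{9}{-3 + \left(L + L^{2}\right)} = \frac{9}{-3 + L + L^{2}}$)
$D{\left(x \right)} = x + \frac{9 x}{-3 + x + x^{2}}$ ($D{\left(x \right)} = x \frac{9}{-3 + x + x^{2}} + x = \frac{9 x}{-3 + x + x^{2}} + x = x + \frac{9 x}{-3 + x + x^{2}}$)
$6 D{\left(-22 \right)} = 6 \left(- \frac{22 \left(6 - 22 + \left(-22\right)^{2}\right)}{-3 - 22 + \left(-22\right)^{2}}\right) = 6 \left(- \frac{22 \left(6 - 22 + 484\right)}{-3 - 22 + 484}\right) = 6 \left(\left(-22\right) \frac{1}{459} \cdot 468\right) = 6 \left(- \frac{1144}{51}\right) = - \frac{2288}{17}$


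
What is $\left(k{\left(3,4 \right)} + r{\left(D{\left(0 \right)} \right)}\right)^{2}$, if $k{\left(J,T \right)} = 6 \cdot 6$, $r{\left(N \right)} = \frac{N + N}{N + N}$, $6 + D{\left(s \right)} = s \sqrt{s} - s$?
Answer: $1369$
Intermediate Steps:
$D{\left(s \right)} = -6 + s^{\frac{3}{2}} - s$ ($D{\left(s \right)} = -6 + \left(s \sqrt{s} - s\right) = -6 + \left(s^{\frac{3}{2}} - s\right) = -6 + s^{\frac{3}{2}} - s$)
$r{\left(N \right)} = 1$ ($r{\left(N \right)} = \frac{2 N}{2 N} = 2 N \frac{1}{2 N} = 1$)
$k{\left(J,T \right)} = 36$
$\left(k{\left(3,4 \right)} + r{\left(D{\left(0 \right)} \right)}\right)^{2} = \left(36 + 1\right)^{2} = 37^{2} = 1369$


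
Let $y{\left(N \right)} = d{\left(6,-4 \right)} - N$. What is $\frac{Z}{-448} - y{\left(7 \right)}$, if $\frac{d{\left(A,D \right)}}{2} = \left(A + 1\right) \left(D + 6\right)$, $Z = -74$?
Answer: $- \frac{4667}{224} \approx -20.835$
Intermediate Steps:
$d{\left(A,D \right)} = 2 \left(1 + A\right) \left(6 + D\right)$ ($d{\left(A,D \right)} = 2 \left(A + 1\right) \left(D + 6\right) = 2 \left(1 + A\right) \left(6 + D\right)$)
$y{\left(N \right)} = 28 - N$ ($y{\left(N \right)} = \left(12 + 2 \left(-4\right) + 12 \cdot 6 + 2 \cdot 6 \left(-4\right)\right) - N = \left(12 - 8 + 72 - 48\right) - N = 28 - N$)
$\frac{Z}{-448} - y{\left(7 \right)} = - \frac{74}{-448} - \left(28 - 7\right) = \left(-74\right) \left(- \frac{1}{448}\right) - \left(28 - 7\right) = \frac{37}{224} - 21 = - \frac{4667}{224}$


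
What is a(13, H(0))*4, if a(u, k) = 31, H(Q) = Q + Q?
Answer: 124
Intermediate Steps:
H(Q) = 2*Q
a(13, H(0))*4 = 31*4 = 124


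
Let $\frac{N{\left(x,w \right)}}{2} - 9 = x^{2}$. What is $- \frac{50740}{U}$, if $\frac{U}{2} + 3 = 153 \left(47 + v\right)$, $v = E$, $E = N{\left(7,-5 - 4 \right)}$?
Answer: $- \frac{12685}{12468} \approx -1.0174$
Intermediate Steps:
$N{\left(x,w \right)} = 18 + 2 x^{2}$
$E = 116$ ($E = 18 + 2 \cdot 7^{2} = 18 + 2 \cdot 49 = 18 + 98 = 116$)
$v = 116$
$U = 49872$ ($U = -6 + 2 \cdot 153 \left(47 + 116\right) = -6 + 2 \cdot 153 \cdot 163 = -6 + 2 \cdot 24939 = -6 + 49878 = 49872$)
$- \frac{50740}{U} = - \frac{50740}{49872} = \left(-50740\right) \frac{1}{49872} = - \frac{12685}{12468}$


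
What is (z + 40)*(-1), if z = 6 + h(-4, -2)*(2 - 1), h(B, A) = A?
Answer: -44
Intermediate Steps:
z = 4 (z = 6 - 2*(2 - 1) = 6 - 2*1 = 6 - 2 = 4)
(z + 40)*(-1) = (4 + 40)*(-1) = 44*(-1) = -44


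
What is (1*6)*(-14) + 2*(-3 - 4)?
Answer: -98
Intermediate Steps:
(1*6)*(-14) + 2*(-3 - 4) = 6*(-14) + 2*(-7) = -84 - 14 = -98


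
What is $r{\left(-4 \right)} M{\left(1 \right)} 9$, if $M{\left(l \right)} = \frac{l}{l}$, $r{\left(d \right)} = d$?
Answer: $-36$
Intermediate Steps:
$M{\left(l \right)} = 1$
$r{\left(-4 \right)} M{\left(1 \right)} 9 = \left(-4\right) 1 \cdot 9 = \left(-4\right) 9 = -36$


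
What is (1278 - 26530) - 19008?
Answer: -44260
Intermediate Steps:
(1278 - 26530) - 19008 = -25252 - 19008 = -44260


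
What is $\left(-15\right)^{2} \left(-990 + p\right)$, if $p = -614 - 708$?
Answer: $-520200$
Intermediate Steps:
$p = -1322$ ($p = -614 - 708 = -1322$)
$\left(-15\right)^{2} \left(-990 + p\right) = \left(-15\right)^{2} \left(-990 - 1322\right) = 225 \left(-2312\right) = -520200$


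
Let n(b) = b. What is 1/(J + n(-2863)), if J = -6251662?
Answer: -1/6254525 ≈ -1.5988e-7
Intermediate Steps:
1/(J + n(-2863)) = 1/(-6251662 - 2863) = 1/(-6254525) = -1/6254525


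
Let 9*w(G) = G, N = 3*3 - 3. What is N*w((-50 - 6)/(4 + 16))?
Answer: -28/15 ≈ -1.8667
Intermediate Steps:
N = 6 (N = 9 - 3 = 6)
w(G) = G/9
N*w((-50 - 6)/(4 + 16)) = 6*(((-50 - 6)/(4 + 16))/9) = 6*((-56/20)/9) = 6*((-56*1/20)/9) = 6*((⅑)*(-14/5)) = 6*(-14/45) = -28/15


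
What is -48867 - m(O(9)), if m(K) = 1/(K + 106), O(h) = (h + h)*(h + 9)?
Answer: -21012811/430 ≈ -48867.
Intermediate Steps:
O(h) = 2*h*(9 + h) (O(h) = (2*h)*(9 + h) = 2*h*(9 + h))
m(K) = 1/(106 + K)
-48867 - m(O(9)) = -48867 - 1/(106 + 2*9*(9 + 9)) = -48867 - 1/(106 + 2*9*18) = -48867 - 1/(106 + 324) = -48867 - 1/430 = -21012811/430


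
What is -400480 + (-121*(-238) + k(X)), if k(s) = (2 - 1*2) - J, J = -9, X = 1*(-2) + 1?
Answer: -371673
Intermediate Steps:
X = -1 (X = -2 + 1 = -1)
k(s) = 9 (k(s) = (2 - 1*2) - 1*(-9) = (2 - 2) + 9 = 0 + 9 = 9)
-400480 + (-121*(-238) + k(X)) = -400480 + (-121*(-238) + 9) = -400480 + (28798 + 9) = -400480 + 28807 = -371673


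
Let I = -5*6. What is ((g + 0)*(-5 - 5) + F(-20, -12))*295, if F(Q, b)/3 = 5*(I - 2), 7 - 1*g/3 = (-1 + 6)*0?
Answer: -203550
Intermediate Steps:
g = 21 (g = 21 - 3*(-1 + 6)*0 = 21 - 15*0 = 21 - 3*0 = 21 + 0 = 21)
I = -30
F(Q, b) = -480 (F(Q, b) = 3*(5*(-30 - 2)) = 3*(5*(-32)) = 3*(-160) = -480)
((g + 0)*(-5 - 5) + F(-20, -12))*295 = ((21 + 0)*(-5 - 5) - 480)*295 = (21*(-10) - 480)*295 = (-210 - 480)*295 = -690*295 = -203550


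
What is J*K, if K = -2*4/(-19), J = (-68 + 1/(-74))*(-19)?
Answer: 20132/37 ≈ 544.11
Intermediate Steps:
J = 95627/74 (J = (-68 - 1/74)*(-19) = -5033/74*(-19) = 95627/74 ≈ 1292.3)
K = 8/19 (K = -8*(-1/19) = 8/19 ≈ 0.42105)
J*K = (95627/74)*(8/19) = 20132/37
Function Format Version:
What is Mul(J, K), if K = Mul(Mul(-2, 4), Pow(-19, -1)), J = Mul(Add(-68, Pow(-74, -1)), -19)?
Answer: Rational(20132, 37) ≈ 544.11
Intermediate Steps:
J = Rational(95627, 74) (J = Mul(Add(-68, Rational(-1, 74)), -19) = Mul(Rational(-5033, 74), -19) = Rational(95627, 74) ≈ 1292.3)
K = Rational(8, 19) (K = Mul(-8, Rational(-1, 19)) = Rational(8, 19) ≈ 0.42105)
Mul(J, K) = Mul(Rational(95627, 74), Rational(8, 19)) = Rational(20132, 37)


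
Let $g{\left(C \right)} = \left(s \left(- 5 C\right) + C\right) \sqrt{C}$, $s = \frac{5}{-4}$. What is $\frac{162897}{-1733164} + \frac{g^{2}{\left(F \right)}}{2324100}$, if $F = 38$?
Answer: $\frac{2310109578079}{2014023226200} \approx 1.147$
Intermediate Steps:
$s = - \frac{5}{4}$ ($s = 5 \left(- \frac{1}{4}\right) = - \frac{5}{4} \approx -1.25$)
$g{\left(C \right)} = \frac{29 C^{\frac{3}{2}}}{4}$ ($g{\left(C \right)} = \left(- \frac{5 \left(- 5 C\right)}{4} + C\right) \sqrt{C} = \left(\frac{25 C}{4} + C\right) \sqrt{C} = \frac{29 C}{4} \sqrt{C} = \frac{29 C^{\frac{3}{2}}}{4}$)
$\frac{162897}{-1733164} + \frac{g^{2}{\left(F \right)}}{2324100} = \frac{162897}{-1733164} + \frac{\left(\frac{29 \cdot 38^{\frac{3}{2}}}{4}\right)^{2}}{2324100} = 162897 \left(- \frac{1}{1733164}\right) + \left(\frac{29 \cdot 38 \sqrt{38}}{4}\right)^{2} \cdot \frac{1}{2324100} = - \frac{162897}{1733164} + \left(\frac{551 \sqrt{38}}{2}\right)^{2} \cdot \frac{1}{2324100} = - \frac{162897}{1733164} + \frac{5768419}{2} \cdot \frac{1}{2324100} = - \frac{162897}{1733164} + \frac{5768419}{4648200} = \frac{2310109578079}{2014023226200}$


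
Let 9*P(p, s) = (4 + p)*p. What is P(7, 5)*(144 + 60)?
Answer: 5236/3 ≈ 1745.3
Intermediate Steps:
P(p, s) = p*(4 + p)/9 (P(p, s) = ((4 + p)*p)/9 = (p*(4 + p))/9 = p*(4 + p)/9)
P(7, 5)*(144 + 60) = ((⅑)*7*(4 + 7))*(144 + 60) = ((⅑)*7*11)*204 = (77/9)*204 = 5236/3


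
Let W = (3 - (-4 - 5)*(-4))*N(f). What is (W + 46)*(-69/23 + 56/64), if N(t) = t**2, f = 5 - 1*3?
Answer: 731/4 ≈ 182.75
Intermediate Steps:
f = 2 (f = 5 - 3 = 2)
W = -132 (W = (3 - (-4 - 5)*(-4))*2**2 = (3 - (-9)*(-4))*4 = (3 - 1*36)*4 = (3 - 36)*4 = -33*4 = -132)
(W + 46)*(-69/23 + 56/64) = (-132 + 46)*(-69/23 + 56/64) = -86*(-69*1/23 + 56*(1/64)) = -86*(-3 + 7/8) = -86*(-17/8) = 731/4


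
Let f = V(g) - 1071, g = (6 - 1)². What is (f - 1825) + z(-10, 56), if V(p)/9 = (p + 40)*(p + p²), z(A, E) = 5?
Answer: 377359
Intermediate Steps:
g = 25 (g = 5² = 25)
V(p) = 9*(40 + p)*(p + p²) (V(p) = 9*((p + 40)*(p + p²)) = 9*((40 + p)*(p + p²)) = 9*(40 + p)*(p + p²))
f = 379179 (f = 9*25*(40 + 25² + 41*25) - 1071 = 9*25*(40 + 625 + 1025) - 1071 = 9*25*1690 - 1071 = 380250 - 1071 = 379179)
(f - 1825) + z(-10, 56) = (379179 - 1825) + 5 = 377354 + 5 = 377359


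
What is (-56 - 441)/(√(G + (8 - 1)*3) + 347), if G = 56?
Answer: -172459/120332 + 497*√77/120332 ≈ -1.3969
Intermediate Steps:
(-56 - 441)/(√(G + (8 - 1)*3) + 347) = (-56 - 441)/(√(56 + (8 - 1)*3) + 347) = -497/(√(56 + 7*3) + 347) = -497/(√(56 + 21) + 347) = -497/(√77 + 347) = -497/(347 + √77)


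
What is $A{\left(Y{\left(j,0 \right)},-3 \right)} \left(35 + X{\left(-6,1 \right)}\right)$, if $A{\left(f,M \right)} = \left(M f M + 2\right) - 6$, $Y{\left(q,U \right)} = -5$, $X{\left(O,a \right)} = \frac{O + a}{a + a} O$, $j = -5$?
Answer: $-2450$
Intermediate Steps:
$X{\left(O,a \right)} = \frac{O \left(O + a\right)}{2 a}$ ($X{\left(O,a \right)} = \frac{O + a}{2 a} O = \frac{O \left(O + a\right)}{2 a}$)
$A{\left(f,M \right)} = -4 + f M^{2}$ ($A{\left(f,M \right)} = \left(f M^{2} + 2\right) - 6 = \left(2 + f M^{2}\right) - 6 = -4 + f M^{2}$)
$A{\left(Y{\left(j,0 \right)},-3 \right)} \left(35 + X{\left(-6,1 \right)}\right) = \left(-4 - 5 \left(-3\right)^{2}\right) \left(35 + \frac{1}{2} \left(-6\right) 1^{-1} \left(-6 + 1\right)\right) = \left(-4 - 45\right) \left(35 + \frac{1}{2} \left(-6\right) 1 \left(-5\right)\right) = \left(-4 - 45\right) \left(35 + 15\right) = \left(-49\right) 50 = -2450$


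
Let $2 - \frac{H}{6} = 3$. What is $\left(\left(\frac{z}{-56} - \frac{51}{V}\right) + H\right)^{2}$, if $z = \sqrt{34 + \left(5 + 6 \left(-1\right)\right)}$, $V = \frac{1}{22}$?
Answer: $\frac{\left(63168 + \sqrt{33}\right)^{2}}{3136} \approx 1.2726 \cdot 10^{6}$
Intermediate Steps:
$V = \frac{1}{22} \approx 0.045455$
$H = -6$ ($H = 12 - 18 = -6$)
$z = \sqrt{33}$ ($z = \sqrt{34 + \left(5 - 6\right)} = \sqrt{34 - 1} = \sqrt{33} \approx 5.7446$)
$\left(\left(\frac{z}{-56} - \frac{51}{V}\right) + H\right)^{2} = \left(\left(\frac{\sqrt{33}}{-56} - 51 \frac{1}{\frac{1}{22}}\right) - 6\right)^{2} = \left(\left(\sqrt{33} \left(- \frac{1}{56}\right) - 1122\right) - 6\right)^{2} = \left(\left(- \frac{\sqrt{33}}{56} - 1122\right) - 6\right)^{2} = \left(\left(-1122 - \frac{\sqrt{33}}{56}\right) - 6\right)^{2} = \left(-1128 - \frac{\sqrt{33}}{56}\right)^{2}$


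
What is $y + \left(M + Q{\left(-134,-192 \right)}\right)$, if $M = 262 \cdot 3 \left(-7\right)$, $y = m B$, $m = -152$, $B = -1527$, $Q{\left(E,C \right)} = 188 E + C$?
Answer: $201218$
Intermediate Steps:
$Q{\left(E,C \right)} = C + 188 E$
$y = 232104$ ($y = \left(-152\right) \left(-1527\right) = 232104$)
$M = -5502$ ($M = 262 \left(-21\right) = -5502$)
$y + \left(M + Q{\left(-134,-192 \right)}\right) = 232104 + \left(-5502 + \left(-192 + 188 \left(-134\right)\right)\right) = 232104 - 30886 = 201218$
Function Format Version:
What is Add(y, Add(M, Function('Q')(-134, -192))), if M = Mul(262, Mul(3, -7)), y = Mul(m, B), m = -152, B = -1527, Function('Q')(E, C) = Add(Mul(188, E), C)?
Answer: 201218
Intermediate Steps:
Function('Q')(E, C) = Add(C, Mul(188, E))
y = 232104 (y = Mul(-152, -1527) = 232104)
M = -5502 (M = Mul(262, -21) = -5502)
Add(y, Add(M, Function('Q')(-134, -192))) = Add(232104, Add(-5502, Add(-192, Mul(188, -134)))) = Add(232104, Add(-5502, Add(-192, -25192))) = Add(232104, Add(-5502, -25384)) = Add(232104, -30886) = 201218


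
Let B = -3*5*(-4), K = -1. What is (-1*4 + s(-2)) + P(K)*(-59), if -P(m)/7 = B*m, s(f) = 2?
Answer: -24782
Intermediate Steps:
B = 60 (B = -15*(-4) = 60)
P(m) = -420*m
(-1*4 + s(-2)) + P(K)*(-59) = (-1*4 + 2) - 420*(-1)*(-59) = (-4 + 2) + 420*(-59) = -2 - 24780 = -24782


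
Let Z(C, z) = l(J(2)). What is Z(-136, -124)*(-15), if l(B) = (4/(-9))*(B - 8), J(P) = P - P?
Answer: -160/3 ≈ -53.333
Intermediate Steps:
J(P) = 0
l(B) = 32/9 - 4*B/9 (l(B) = (4*(-1/9))*(-8 + B) = -4*(-8 + B)/9 = 32/9 - 4*B/9)
Z(C, z) = 32/9 (Z(C, z) = 32/9 - 4/9*0 = 32/9 + 0 = 32/9)
Z(-136, -124)*(-15) = (32/9)*(-15) = -160/3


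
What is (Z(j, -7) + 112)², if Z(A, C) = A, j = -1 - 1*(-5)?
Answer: 13456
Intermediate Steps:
j = 4 (j = -1 + 5 = 4)
(Z(j, -7) + 112)² = (4 + 112)² = 116² = 13456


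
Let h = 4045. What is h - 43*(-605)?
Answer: 30060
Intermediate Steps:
h - 43*(-605) = 4045 - 43*(-605) = 4045 + 26015 = 30060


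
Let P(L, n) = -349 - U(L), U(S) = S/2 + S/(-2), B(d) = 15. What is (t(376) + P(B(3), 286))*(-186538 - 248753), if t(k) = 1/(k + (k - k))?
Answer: 57120190893/376 ≈ 1.5192e+8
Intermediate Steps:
U(S) = 0 (U(S) = S*(½) + S*(-½) = S/2 - S/2 = 0)
P(L, n) = -349 (P(L, n) = -349 - 1*0 = -349 + 0 = -349)
t(k) = 1/k (t(k) = 1/(k + 0) = 1/k)
(t(376) + P(B(3), 286))*(-186538 - 248753) = (1/376 - 349)*(-186538 - 248753) = (1/376 - 349)*(-435291) = -131223/376*(-435291) = 57120190893/376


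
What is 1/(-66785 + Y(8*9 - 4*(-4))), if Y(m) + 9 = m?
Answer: -1/66706 ≈ -1.4991e-5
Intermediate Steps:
Y(m) = -9 + m
1/(-66785 + Y(8*9 - 4*(-4))) = 1/(-66785 + (-9 + (8*9 - 4*(-4)))) = 1/(-66785 + (-9 + (72 + 16))) = 1/(-66785 + (-9 + 88)) = 1/(-66785 + 79) = 1/(-66706) = -1/66706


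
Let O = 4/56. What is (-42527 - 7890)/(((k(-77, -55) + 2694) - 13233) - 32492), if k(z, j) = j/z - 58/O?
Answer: 352919/306896 ≈ 1.1500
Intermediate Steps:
O = 1/14 (O = 4*(1/56) = 1/14 ≈ 0.071429)
k(z, j) = -812 + j/z (k(z, j) = j/z - 58/1/14 = j/z - 58*14 = j/z - 812 = -812 + j/z)
(-42527 - 7890)/(((k(-77, -55) + 2694) - 13233) - 32492) = (-42527 - 7890)/((((-812 - 55/(-77)) + 2694) - 13233) - 32492) = -50417/((((-812 - 55*(-1/77)) + 2694) - 13233) - 32492) = -50417/((((-812 + 5/7) + 2694) - 13233) - 32492) = -50417/(((-5679/7 + 2694) - 13233) - 32492) = -50417/((13179/7 - 13233) - 32492) = -50417/(-79452/7 - 32492) = -50417/(-306896/7) = -50417*(-7/306896) = 352919/306896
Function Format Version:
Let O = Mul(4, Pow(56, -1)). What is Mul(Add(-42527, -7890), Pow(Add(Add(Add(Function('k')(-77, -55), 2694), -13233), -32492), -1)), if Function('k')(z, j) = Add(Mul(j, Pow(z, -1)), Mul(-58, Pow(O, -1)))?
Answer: Rational(352919, 306896) ≈ 1.1500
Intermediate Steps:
O = Rational(1, 14) (O = Mul(4, Rational(1, 56)) = Rational(1, 14) ≈ 0.071429)
Function('k')(z, j) = Add(-812, Mul(j, Pow(z, -1))) (Function('k')(z, j) = Add(Mul(j, Pow(z, -1)), Mul(-58, Pow(Rational(1, 14), -1))) = Add(Mul(j, Pow(z, -1)), Mul(-58, 14)) = Add(Mul(j, Pow(z, -1)), -812) = Add(-812, Mul(j, Pow(z, -1))))
Mul(Add(-42527, -7890), Pow(Add(Add(Add(Function('k')(-77, -55), 2694), -13233), -32492), -1)) = Mul(Add(-42527, -7890), Pow(Add(Add(Add(Add(-812, Mul(-55, Pow(-77, -1))), 2694), -13233), -32492), -1)) = Mul(-50417, Pow(Add(Add(Add(Add(-812, Mul(-55, Rational(-1, 77))), 2694), -13233), -32492), -1)) = Mul(-50417, Pow(Add(Add(Add(Add(-812, Rational(5, 7)), 2694), -13233), -32492), -1)) = Mul(-50417, Pow(Add(Add(Add(Rational(-5679, 7), 2694), -13233), -32492), -1)) = Mul(-50417, Pow(Add(Add(Rational(13179, 7), -13233), -32492), -1)) = Mul(-50417, Pow(Add(Rational(-79452, 7), -32492), -1)) = Mul(-50417, Pow(Rational(-306896, 7), -1)) = Mul(-50417, Rational(-7, 306896)) = Rational(352919, 306896)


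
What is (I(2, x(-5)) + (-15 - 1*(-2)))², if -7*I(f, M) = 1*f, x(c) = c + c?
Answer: 8649/49 ≈ 176.51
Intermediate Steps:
x(c) = 2*c
I(f, M) = -f/7
(I(2, x(-5)) + (-15 - 1*(-2)))² = (-⅐*2 + (-15 - 1*(-2)))² = (-2/7 + (-15 + 2))² = (-2/7 - 13)² = (-93/7)² = 8649/49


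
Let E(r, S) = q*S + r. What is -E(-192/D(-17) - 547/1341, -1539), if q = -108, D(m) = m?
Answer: -3789383137/22797 ≈ -1.6622e+5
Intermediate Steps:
E(r, S) = r - 108*S (E(r, S) = -108*S + r = r - 108*S)
-E(-192/D(-17) - 547/1341, -1539) = -((-192/(-17) - 547/1341) - 108*(-1539)) = -((-192*(-1/17) - 547*1/1341) + 166212) = -((192/17 - 547/1341) + 166212) = -(248173/22797 + 166212) = -1*3789383137/22797 = -3789383137/22797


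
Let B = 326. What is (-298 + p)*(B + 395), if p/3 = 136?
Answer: 79310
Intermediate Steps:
p = 408 (p = 3*136 = 408)
(-298 + p)*(B + 395) = (-298 + 408)*(326 + 395) = 110*721 = 79310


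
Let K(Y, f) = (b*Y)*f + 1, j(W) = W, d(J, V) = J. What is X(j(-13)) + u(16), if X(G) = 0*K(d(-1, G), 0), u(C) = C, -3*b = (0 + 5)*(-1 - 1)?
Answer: 16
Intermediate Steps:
b = 10/3 (b = -(0 + 5)*(-1 - 1)/3 = -5*(-2)/3 = -⅓*(-10) = 10/3 ≈ 3.3333)
K(Y, f) = 1 + 10*Y*f/3 (K(Y, f) = (10*Y/3)*f + 1 = 10*Y*f/3 + 1 = 1 + 10*Y*f/3)
X(G) = 0 (X(G) = 0*(1 + (10/3)*(-1)*0) = 0*(1 + 0) = 0*1 = 0)
X(j(-13)) + u(16) = 0 + 16 = 16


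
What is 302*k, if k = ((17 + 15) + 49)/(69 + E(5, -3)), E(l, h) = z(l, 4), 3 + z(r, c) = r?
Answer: 24462/71 ≈ 344.54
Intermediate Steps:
z(r, c) = -3 + r
E(l, h) = -3 + l
k = 81/71 (k = ((17 + 15) + 49)/(69 + (-3 + 5)) = (32 + 49)/(69 + 2) = 81/71 ≈ 1.1408)
302*k = 302*(81/71) = 24462/71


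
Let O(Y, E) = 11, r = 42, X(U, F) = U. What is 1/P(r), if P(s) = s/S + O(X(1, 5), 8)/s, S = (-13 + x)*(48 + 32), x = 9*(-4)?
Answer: 840/211 ≈ 3.9810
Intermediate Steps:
x = -36
S = -3920 (S = (-13 - 36)*(48 + 32) = -49*80 = -3920)
P(s) = 11/s - s/3920 (P(s) = s/(-3920) + 11/s = s*(-1/3920) + 11/s = -s/3920 + 11/s = 11/s - s/3920)
1/P(r) = 1/(11/42 - 1/3920*42) = 1/(11*(1/42) - 3/280) = 1/(11/42 - 3/280) = 1/(211/840) = 840/211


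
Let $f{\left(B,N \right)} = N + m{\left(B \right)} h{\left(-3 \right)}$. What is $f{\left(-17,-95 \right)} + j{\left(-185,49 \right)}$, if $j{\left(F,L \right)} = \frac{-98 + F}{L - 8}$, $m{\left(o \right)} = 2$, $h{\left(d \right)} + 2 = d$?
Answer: $- \frac{4588}{41} \approx -111.9$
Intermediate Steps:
$h{\left(d \right)} = -2 + d$
$j{\left(F,L \right)} = \frac{-98 + F}{-8 + L}$
$f{\left(B,N \right)} = -10 + N$ ($f{\left(B,N \right)} = N + 2 \left(-2 - 3\right) = N + 2 \left(-5\right) = N - 10 = -10 + N$)
$f{\left(-17,-95 \right)} + j{\left(-185,49 \right)} = \left(-10 - 95\right) + \frac{-98 - 185}{-8 + 49} = -105 + \frac{1}{41} \left(-283\right) = -105 - \frac{283}{41} = - \frac{4588}{41}$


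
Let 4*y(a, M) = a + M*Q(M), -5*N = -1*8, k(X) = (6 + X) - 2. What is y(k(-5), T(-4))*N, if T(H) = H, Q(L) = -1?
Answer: 6/5 ≈ 1.2000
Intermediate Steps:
k(X) = 4 + X
N = 8/5 (N = -(-1)*8/5 = -⅕*(-8) = 8/5 ≈ 1.6000)
y(a, M) = -M/4 + a/4 (y(a, M) = (a + M*(-1))/4 = (a - M)/4 = -M/4 + a/4)
y(k(-5), T(-4))*N = (-¼*(-4) + (4 - 5)/4)*(8/5) = (1 + (¼)*(-1))*(8/5) = (1 - ¼)*(8/5) = (¾)*(8/5) = 6/5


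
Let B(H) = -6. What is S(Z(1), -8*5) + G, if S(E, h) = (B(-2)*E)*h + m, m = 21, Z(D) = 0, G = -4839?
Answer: -4818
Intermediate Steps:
S(E, h) = 21 - 6*E*h (S(E, h) = (-6*E)*h + 21 = -6*E*h + 21 = 21 - 6*E*h)
S(Z(1), -8*5) + G = (21 - 6*0*(-8*5)) - 4839 = (21 - 6*0*(-40)) - 4839 = (21 + 0) - 4839 = 21 - 4839 = -4818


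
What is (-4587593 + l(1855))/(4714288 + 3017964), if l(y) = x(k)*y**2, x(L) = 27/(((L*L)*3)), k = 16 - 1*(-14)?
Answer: -18212731/30929008 ≈ -0.58886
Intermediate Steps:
k = 30 (k = 16 + 14 = 30)
x(L) = 9/L**2 (x(L) = 27/((L**2*3)) = 27/((3*L**2)) = 27*(1/(3*L**2)) = 9/L**2)
l(y) = y**2/100 (l(y) = (9/30**2)*y**2 = (9*(1/900))*y**2 = y**2/100)
(-4587593 + l(1855))/(4714288 + 3017964) = (-4587593 + (1/100)*1855**2)/(4714288 + 3017964) = (-4587593 + (1/100)*3441025)/7732252 = (-4587593 + 137641/4)*(1/7732252) = -18212731/4*1/7732252 = -18212731/30929008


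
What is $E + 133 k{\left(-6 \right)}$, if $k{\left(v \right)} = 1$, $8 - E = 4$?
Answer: $137$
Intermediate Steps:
$E = 4$ ($E = 8 - 4 = 4$)
$E + 133 k{\left(-6 \right)} = 4 + 133 \cdot 1 = 4 + 133 = 137$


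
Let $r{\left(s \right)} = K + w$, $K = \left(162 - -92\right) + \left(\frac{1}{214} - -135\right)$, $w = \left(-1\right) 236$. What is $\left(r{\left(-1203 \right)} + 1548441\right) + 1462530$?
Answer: $\frac{644380537}{214} \approx 3.0111 \cdot 10^{6}$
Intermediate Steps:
$w = -236$
$K = \frac{83247}{214}$ ($K = \left(162 + 92\right) + \left(\frac{1}{214} + 135\right) = 254 + \frac{28891}{214} = \frac{83247}{214} \approx 389.0$)
$r{\left(s \right)} = \frac{32743}{214}$ ($r{\left(s \right)} = \frac{83247}{214} - 236 = \frac{32743}{214}$)
$\left(r{\left(-1203 \right)} + 1548441\right) + 1462530 = \left(\frac{32743}{214} + 1548441\right) + 1462530 = \frac{331399117}{214} + 1462530 = \frac{644380537}{214}$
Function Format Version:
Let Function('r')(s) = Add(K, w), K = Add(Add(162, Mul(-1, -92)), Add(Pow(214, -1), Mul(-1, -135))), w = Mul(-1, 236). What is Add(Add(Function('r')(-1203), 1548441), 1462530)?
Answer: Rational(644380537, 214) ≈ 3.0111e+6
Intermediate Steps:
w = -236
K = Rational(83247, 214) (K = Add(Add(162, 92), Add(Rational(1, 214), 135)) = Add(254, Rational(28891, 214)) = Rational(83247, 214) ≈ 389.00)
Function('r')(s) = Rational(32743, 214) (Function('r')(s) = Add(Rational(83247, 214), -236) = Rational(32743, 214))
Add(Add(Function('r')(-1203), 1548441), 1462530) = Add(Add(Rational(32743, 214), 1548441), 1462530) = Add(Rational(331399117, 214), 1462530) = Rational(644380537, 214)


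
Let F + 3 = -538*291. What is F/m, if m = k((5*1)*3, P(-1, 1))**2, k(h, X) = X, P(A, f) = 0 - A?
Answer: -156561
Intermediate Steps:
P(A, f) = -A
F = -156561 (F = -3 - 538*291 = -3 - 156558 = -156561)
m = 1 (m = (-1*(-1))**2 = 1**2 = 1)
F/m = -156561/1 = -156561*1 = -156561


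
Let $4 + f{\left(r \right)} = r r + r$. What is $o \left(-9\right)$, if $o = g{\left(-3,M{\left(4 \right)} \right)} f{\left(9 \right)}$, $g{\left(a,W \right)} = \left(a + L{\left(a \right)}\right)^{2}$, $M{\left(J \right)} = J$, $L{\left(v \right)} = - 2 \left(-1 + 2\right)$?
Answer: $-19350$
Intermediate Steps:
$L{\left(v \right)} = -2$ ($L{\left(v \right)} = \left(-2\right) 1 = -2$)
$g{\left(a,W \right)} = \left(-2 + a\right)^{2}$ ($g{\left(a,W \right)} = \left(a - 2\right)^{2} = \left(-2 + a\right)^{2}$)
$f{\left(r \right)} = -4 + r + r^{2}$ ($f{\left(r \right)} = -4 + \left(r r + r\right) = -4 + \left(r^{2} + r\right) = -4 + \left(r + r^{2}\right) = -4 + r + r^{2}$)
$o = 2150$ ($o = \left(-2 - 3\right)^{2} \left(-4 + 9 + 9^{2}\right) = \left(-5\right)^{2} \left(-4 + 9 + 81\right) = 25 \cdot 86 = 2150$)
$o \left(-9\right) = 2150 \left(-9\right) = -19350$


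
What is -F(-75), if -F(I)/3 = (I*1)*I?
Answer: 16875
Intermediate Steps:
F(I) = -3*I² (F(I) = -3*I*1*I = -3*I*I = -3*I²)
-F(-75) = -(-3)*(-75)² = -(-3)*5625 = -1*(-16875) = 16875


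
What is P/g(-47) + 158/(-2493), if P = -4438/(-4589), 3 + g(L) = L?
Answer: -23658517/286009425 ≈ -0.082719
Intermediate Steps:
g(L) = -3 + L
P = 4438/4589 (P = -4438*(-1/4589) = 4438/4589 ≈ 0.96710)
P/g(-47) + 158/(-2493) = 4438/(4589*(-3 - 47)) + 158/(-2493) = (4438/4589)/(-50) + 158*(-1/2493) = (4438/4589)*(-1/50) - 158/2493 = -2219/114725 - 158/2493 = -23658517/286009425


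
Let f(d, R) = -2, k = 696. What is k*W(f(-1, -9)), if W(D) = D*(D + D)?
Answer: 5568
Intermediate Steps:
W(D) = 2*D**2 (W(D) = D*(2*D) = 2*D**2)
k*W(f(-1, -9)) = 696*(2*(-2)**2) = 696*(2*4) = 696*8 = 5568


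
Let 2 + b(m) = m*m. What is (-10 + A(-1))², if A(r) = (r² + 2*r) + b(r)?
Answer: 144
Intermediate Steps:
b(m) = -2 + m² (b(m) = -2 + m*m = -2 + m²)
A(r) = -2 + 2*r + 2*r² (A(r) = (r² + 2*r) + (-2 + r²) = -2 + 2*r + 2*r²)
(-10 + A(-1))² = (-10 + (-2 + 2*(-1) + 2*(-1)²))² = (-10 + (-2 - 2 + 2*1))² = (-10 + (-2 - 2 + 2))² = (-10 - 2)² = (-12)² = 144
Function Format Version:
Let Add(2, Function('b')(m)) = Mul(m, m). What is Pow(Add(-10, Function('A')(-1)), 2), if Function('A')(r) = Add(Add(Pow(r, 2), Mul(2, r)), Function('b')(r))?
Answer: 144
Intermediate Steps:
Function('b')(m) = Add(-2, Pow(m, 2)) (Function('b')(m) = Add(-2, Mul(m, m)) = Add(-2, Pow(m, 2)))
Function('A')(r) = Add(-2, Mul(2, r), Mul(2, Pow(r, 2))) (Function('A')(r) = Add(Add(Pow(r, 2), Mul(2, r)), Add(-2, Pow(r, 2))) = Add(-2, Mul(2, r), Mul(2, Pow(r, 2))))
Pow(Add(-10, Function('A')(-1)), 2) = Pow(Add(-10, Add(-2, Mul(2, -1), Mul(2, Pow(-1, 2)))), 2) = Pow(Add(-10, Add(-2, -2, Mul(2, 1))), 2) = Pow(Add(-10, Add(-2, -2, 2)), 2) = Pow(Add(-10, -2), 2) = Pow(-12, 2) = 144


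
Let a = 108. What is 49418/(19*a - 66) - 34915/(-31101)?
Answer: 89238356/3431477 ≈ 26.006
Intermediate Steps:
49418/(19*a - 66) - 34915/(-31101) = 49418/(19*108 - 66) - 34915/(-31101) = 49418/(2052 - 66) - 34915*(-1/31101) = 49418/1986 + 34915/31101 = 49418*(1/1986) + 34915/31101 = 24709/993 + 34915/31101 = 89238356/3431477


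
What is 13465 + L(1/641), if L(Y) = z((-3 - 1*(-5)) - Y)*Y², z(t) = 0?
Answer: 13465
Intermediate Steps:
L(Y) = 0 (L(Y) = 0*Y² = 0)
13465 + L(1/641) = 13465 + 0 = 13465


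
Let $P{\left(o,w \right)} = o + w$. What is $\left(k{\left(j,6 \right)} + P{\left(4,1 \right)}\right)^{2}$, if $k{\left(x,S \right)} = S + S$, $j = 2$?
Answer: $289$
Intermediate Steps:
$k{\left(x,S \right)} = 2 S$
$\left(k{\left(j,6 \right)} + P{\left(4,1 \right)}\right)^{2} = \left(2 \cdot 6 + \left(4 + 1\right)\right)^{2} = \left(12 + 5\right)^{2} = 17^{2} = 289$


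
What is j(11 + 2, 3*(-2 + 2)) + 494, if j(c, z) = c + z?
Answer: 507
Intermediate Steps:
j(11 + 2, 3*(-2 + 2)) + 494 = ((11 + 2) + 3*(-2 + 2)) + 494 = (13 + 3*0) + 494 = (13 + 0) + 494 = 13 + 494 = 507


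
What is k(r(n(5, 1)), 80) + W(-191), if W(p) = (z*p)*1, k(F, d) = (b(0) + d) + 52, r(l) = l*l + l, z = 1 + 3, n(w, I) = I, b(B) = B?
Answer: -632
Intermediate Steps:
z = 4
r(l) = l + l² (r(l) = l² + l = l + l²)
k(F, d) = 52 + d (k(F, d) = (0 + d) + 52 = d + 52 = 52 + d)
W(p) = 4*p (W(p) = (4*p)*1 = 4*p)
k(r(n(5, 1)), 80) + W(-191) = (52 + 80) + 4*(-191) = 132 - 764 = -632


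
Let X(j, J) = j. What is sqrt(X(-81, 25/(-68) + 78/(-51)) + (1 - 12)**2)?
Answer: 2*sqrt(10) ≈ 6.3246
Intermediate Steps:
sqrt(X(-81, 25/(-68) + 78/(-51)) + (1 - 12)**2) = sqrt(-81 + (1 - 12)**2) = sqrt(-81 + (-11)**2) = sqrt(-81 + 121) = sqrt(40) = 2*sqrt(10)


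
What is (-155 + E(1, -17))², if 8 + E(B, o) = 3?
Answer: 25600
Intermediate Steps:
E(B, o) = -5 (E(B, o) = -8 + 3 = -5)
(-155 + E(1, -17))² = (-155 - 5)² = (-160)² = 25600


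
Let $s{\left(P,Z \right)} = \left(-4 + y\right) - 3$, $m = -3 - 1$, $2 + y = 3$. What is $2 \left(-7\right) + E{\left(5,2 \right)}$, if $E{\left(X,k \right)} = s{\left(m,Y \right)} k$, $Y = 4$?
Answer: $-26$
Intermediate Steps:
$y = 1$ ($y = -2 + 3 = 1$)
$m = -4$ ($m = -3 - 1 = -4$)
$s{\left(P,Z \right)} = -6$ ($s{\left(P,Z \right)} = \left(-4 + 1\right) - 3 = -3 - 3 = -6$)
$E{\left(X,k \right)} = - 6 k$
$2 \left(-7\right) + E{\left(5,2 \right)} = 2 \left(-7\right) - 12 = -14 - 12 = -26$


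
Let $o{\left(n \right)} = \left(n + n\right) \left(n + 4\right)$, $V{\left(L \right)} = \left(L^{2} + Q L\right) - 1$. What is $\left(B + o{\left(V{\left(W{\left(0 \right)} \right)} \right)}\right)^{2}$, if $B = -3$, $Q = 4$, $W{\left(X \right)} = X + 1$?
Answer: $3721$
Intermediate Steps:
$W{\left(X \right)} = 1 + X$
$V{\left(L \right)} = -1 + L^{2} + 4 L$ ($V{\left(L \right)} = \left(L^{2} + 4 L\right) - 1 = -1 + L^{2} + 4 L$)
$o{\left(n \right)} = 2 n \left(4 + n\right)$
$\left(B + o{\left(V{\left(W{\left(0 \right)} \right)} \right)}\right)^{2} = \left(-3 + 2 \left(-1 + \left(1 + 0\right)^{2} + 4 \left(1 + 0\right)\right) \left(4 + \left(-1 + \left(1 + 0\right)^{2} + 4 \left(1 + 0\right)\right)\right)\right)^{2} = \left(-3 + 2 \left(-1 + 1^{2} + 4 \cdot 1\right) \left(4 + \left(-1 + 1^{2} + 4 \cdot 1\right)\right)\right)^{2} = \left(-3 + 2 \left(-1 + 1 + 4\right) \left(4 + \left(-1 + 1 + 4\right)\right)\right)^{2} = \left(-3 + 2 \cdot 4 \left(4 + 4\right)\right)^{2} = \left(-3 + 2 \cdot 4 \cdot 8\right)^{2} = \left(-3 + 64\right)^{2} = 61^{2} = 3721$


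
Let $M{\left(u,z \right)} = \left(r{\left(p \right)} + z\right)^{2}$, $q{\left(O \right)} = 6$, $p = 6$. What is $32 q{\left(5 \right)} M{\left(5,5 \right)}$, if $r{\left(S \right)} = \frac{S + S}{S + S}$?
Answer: $6912$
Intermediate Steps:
$r{\left(S \right)} = 1$ ($r{\left(S \right)} = \frac{2 S}{2 S} = 2 S \frac{1}{2 S} = 1$)
$M{\left(u,z \right)} = \left(1 + z\right)^{2}$
$32 q{\left(5 \right)} M{\left(5,5 \right)} = 32 \cdot 6 \left(1 + 5\right)^{2} = 192 \cdot 6^{2} = 192 \cdot 36 = 6912$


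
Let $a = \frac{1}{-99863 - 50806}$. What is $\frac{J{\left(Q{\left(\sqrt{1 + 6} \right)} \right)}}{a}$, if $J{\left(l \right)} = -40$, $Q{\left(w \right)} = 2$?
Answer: $6026760$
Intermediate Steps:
$a = - \frac{1}{150669}$ ($a = \frac{1}{-150669} = - \frac{1}{150669} \approx -6.6371 \cdot 10^{-6}$)
$\frac{J{\left(Q{\left(\sqrt{1 + 6} \right)} \right)}}{a} = - \frac{40}{- \frac{1}{150669}} = \left(-40\right) \left(-150669\right) = 6026760$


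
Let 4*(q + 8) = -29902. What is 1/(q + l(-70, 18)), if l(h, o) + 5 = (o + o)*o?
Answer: -2/13681 ≈ -0.00014619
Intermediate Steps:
q = -14967/2 (q = -8 + (¼)*(-29902) = -8 - 14951/2 = -14967/2 ≈ -7483.5)
l(h, o) = -5 + 2*o² (l(h, o) = -5 + (o + o)*o = -5 + (2*o)*o = -5 + 2*o²)
1/(q + l(-70, 18)) = 1/(-14967/2 + (-5 + 2*18²)) = 1/(-14967/2 + (-5 + 2*324)) = 1/(-14967/2 + (-5 + 648)) = 1/(-14967/2 + 643) = 1/(-13681/2) = -2/13681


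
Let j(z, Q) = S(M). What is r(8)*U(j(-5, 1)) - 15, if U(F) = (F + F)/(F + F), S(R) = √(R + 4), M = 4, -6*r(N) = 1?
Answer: -91/6 ≈ -15.167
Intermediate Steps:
r(N) = -⅙ (r(N) = -⅙*1 = -⅙)
S(R) = √(4 + R)
j(z, Q) = 2*√2 (j(z, Q) = √(4 + 4) = √8 = 2*√2)
U(F) = 1 (U(F) = (2*F)/((2*F)) = (2*F)*(1/(2*F)) = 1)
r(8)*U(j(-5, 1)) - 15 = -⅙*1 - 15 = -⅙ - 15 = -91/6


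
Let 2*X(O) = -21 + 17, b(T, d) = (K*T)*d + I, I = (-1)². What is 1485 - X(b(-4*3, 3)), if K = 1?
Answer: 1487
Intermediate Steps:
I = 1
b(T, d) = 1 + T*d (b(T, d) = (1*T)*d + 1 = T*d + 1 = 1 + T*d)
X(O) = -2 (X(O) = (-21 + 17)/2 = (½)*(-4) = -2)
1485 - X(b(-4*3, 3)) = 1485 - 1*(-2) = 1485 + 2 = 1487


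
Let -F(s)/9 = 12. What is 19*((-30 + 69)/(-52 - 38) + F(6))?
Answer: -61807/30 ≈ -2060.2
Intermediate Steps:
F(s) = -108 (F(s) = -9*12 = -108)
19*((-30 + 69)/(-52 - 38) + F(6)) = 19*((-30 + 69)/(-52 - 38) - 108) = 19*(39/(-90) - 108) = 19*(39*(-1/90) - 108) = 19*(-13/30 - 108) = 19*(-3253/30) = -61807/30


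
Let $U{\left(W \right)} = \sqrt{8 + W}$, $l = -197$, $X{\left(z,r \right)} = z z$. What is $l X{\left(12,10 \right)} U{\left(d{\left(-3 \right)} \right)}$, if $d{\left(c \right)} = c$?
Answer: $- 28368 \sqrt{5} \approx -63433.0$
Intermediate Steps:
$X{\left(z,r \right)} = z^{2}$
$l X{\left(12,10 \right)} U{\left(d{\left(-3 \right)} \right)} = - 197 \cdot 12^{2} \sqrt{8 - 3} = \left(-197\right) 144 \sqrt{5} = - 28368 \sqrt{5}$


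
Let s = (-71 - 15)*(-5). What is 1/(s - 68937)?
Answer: -1/68507 ≈ -1.4597e-5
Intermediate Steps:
s = 430 (s = -86*(-5) = 430)
1/(s - 68937) = 1/(430 - 68937) = 1/(-68507) = -1/68507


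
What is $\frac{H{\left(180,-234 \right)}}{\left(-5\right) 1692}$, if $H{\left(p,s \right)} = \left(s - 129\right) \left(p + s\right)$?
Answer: $- \frac{1089}{470} \approx -2.317$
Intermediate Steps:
$H{\left(p,s \right)} = \left(-129 + s\right) \left(p + s\right)$
$\frac{H{\left(180,-234 \right)}}{\left(-5\right) 1692} = \frac{\left(-234\right)^{2} - 23220 - -30186 + 180 \left(-234\right)}{\left(-5\right) 1692} = \frac{54756 - 23220 + 30186 - 42120}{-8460} = 19602 \left(- \frac{1}{8460}\right) = - \frac{1089}{470}$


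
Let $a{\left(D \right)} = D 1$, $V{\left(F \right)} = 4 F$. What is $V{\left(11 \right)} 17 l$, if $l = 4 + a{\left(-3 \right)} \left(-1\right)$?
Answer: $5236$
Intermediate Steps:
$a{\left(D \right)} = D$
$l = 7$ ($l = 4 - -3 = 4 + 3 = 7$)
$V{\left(11 \right)} 17 l = 4 \cdot 11 \cdot 17 \cdot 7 = 44 \cdot 17 \cdot 7 = 748 \cdot 7 = 5236$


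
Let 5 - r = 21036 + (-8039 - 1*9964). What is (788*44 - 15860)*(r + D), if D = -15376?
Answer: -346216048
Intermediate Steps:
r = -3028 (r = 5 - (21036 + (-8039 - 1*9964)) = 5 - (21036 + (-8039 - 9964)) = 5 - (21036 - 18003) = 5 - 1*3033 = 5 - 3033 = -3028)
(788*44 - 15860)*(r + D) = (788*44 - 15860)*(-3028 - 15376) = (34672 - 15860)*(-18404) = 18812*(-18404) = -346216048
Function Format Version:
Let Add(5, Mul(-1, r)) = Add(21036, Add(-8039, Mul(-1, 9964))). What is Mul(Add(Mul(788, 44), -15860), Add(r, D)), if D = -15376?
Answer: -346216048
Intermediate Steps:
r = -3028 (r = Add(5, Mul(-1, Add(21036, Add(-8039, Mul(-1, 9964))))) = Add(5, Mul(-1, Add(21036, Add(-8039, -9964)))) = Add(5, Mul(-1, Add(21036, -18003))) = Add(5, Mul(-1, 3033)) = Add(5, -3033) = -3028)
Mul(Add(Mul(788, 44), -15860), Add(r, D)) = Mul(Add(Mul(788, 44), -15860), Add(-3028, -15376)) = Mul(Add(34672, -15860), -18404) = Mul(18812, -18404) = -346216048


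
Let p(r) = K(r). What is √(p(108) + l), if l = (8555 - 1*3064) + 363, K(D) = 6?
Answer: 2*√1465 ≈ 76.551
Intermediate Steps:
p(r) = 6
l = 5854 (l = (8555 - 3064) + 363 = 5491 + 363 = 5854)
√(p(108) + l) = √(6 + 5854) = √5860 = 2*√1465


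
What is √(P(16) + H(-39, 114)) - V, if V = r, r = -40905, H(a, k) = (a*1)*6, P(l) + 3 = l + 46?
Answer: 40905 + 5*I*√7 ≈ 40905.0 + 13.229*I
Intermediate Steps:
P(l) = 43 + l (P(l) = -3 + (l + 46) = -3 + (46 + l) = 43 + l)
H(a, k) = 6*a (H(a, k) = a*6 = 6*a)
V = -40905
√(P(16) + H(-39, 114)) - V = √((43 + 16) + 6*(-39)) - 1*(-40905) = √(59 - 234) + 40905 = √(-175) + 40905 = 5*I*√7 + 40905 = 40905 + 5*I*√7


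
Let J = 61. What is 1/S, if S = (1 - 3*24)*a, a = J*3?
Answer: -1/12993 ≈ -7.6964e-5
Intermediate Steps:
a = 183 (a = 61*3 = 183)
S = -12993 (S = (1 - 3*24)*183 = (1 - 72)*183 = -71*183 = -12993)
1/S = 1/(-12993) = -1/12993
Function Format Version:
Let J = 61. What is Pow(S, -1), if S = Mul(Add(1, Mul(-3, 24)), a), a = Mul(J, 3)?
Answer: Rational(-1, 12993) ≈ -7.6964e-5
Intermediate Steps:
a = 183 (a = Mul(61, 3) = 183)
S = -12993 (S = Mul(Add(1, Mul(-3, 24)), 183) = Mul(Add(1, -72), 183) = Mul(-71, 183) = -12993)
Pow(S, -1) = Pow(-12993, -1) = Rational(-1, 12993)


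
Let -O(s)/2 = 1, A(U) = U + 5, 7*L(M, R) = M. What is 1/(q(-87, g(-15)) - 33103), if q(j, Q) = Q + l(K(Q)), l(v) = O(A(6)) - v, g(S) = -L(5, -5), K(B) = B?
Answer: -1/33105 ≈ -3.0207e-5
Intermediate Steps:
L(M, R) = M/7
g(S) = -5/7
A(U) = 5 + U
O(s) = -2 (O(s) = -2*1 = -2)
l(v) = -2 - v
q(j, Q) = -2 (q(j, Q) = Q + (-2 - Q) = -2)
1/(q(-87, g(-15)) - 33103) = 1/(-2 - 33103) = 1/(-33105) = -1/33105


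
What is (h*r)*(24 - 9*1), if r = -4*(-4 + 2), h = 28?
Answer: 3360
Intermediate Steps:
r = 8 (r = -4*(-2) = 8)
(h*r)*(24 - 9*1) = (28*8)*(24 - 9*1) = 224*(24 - 9) = 224*15 = 3360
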